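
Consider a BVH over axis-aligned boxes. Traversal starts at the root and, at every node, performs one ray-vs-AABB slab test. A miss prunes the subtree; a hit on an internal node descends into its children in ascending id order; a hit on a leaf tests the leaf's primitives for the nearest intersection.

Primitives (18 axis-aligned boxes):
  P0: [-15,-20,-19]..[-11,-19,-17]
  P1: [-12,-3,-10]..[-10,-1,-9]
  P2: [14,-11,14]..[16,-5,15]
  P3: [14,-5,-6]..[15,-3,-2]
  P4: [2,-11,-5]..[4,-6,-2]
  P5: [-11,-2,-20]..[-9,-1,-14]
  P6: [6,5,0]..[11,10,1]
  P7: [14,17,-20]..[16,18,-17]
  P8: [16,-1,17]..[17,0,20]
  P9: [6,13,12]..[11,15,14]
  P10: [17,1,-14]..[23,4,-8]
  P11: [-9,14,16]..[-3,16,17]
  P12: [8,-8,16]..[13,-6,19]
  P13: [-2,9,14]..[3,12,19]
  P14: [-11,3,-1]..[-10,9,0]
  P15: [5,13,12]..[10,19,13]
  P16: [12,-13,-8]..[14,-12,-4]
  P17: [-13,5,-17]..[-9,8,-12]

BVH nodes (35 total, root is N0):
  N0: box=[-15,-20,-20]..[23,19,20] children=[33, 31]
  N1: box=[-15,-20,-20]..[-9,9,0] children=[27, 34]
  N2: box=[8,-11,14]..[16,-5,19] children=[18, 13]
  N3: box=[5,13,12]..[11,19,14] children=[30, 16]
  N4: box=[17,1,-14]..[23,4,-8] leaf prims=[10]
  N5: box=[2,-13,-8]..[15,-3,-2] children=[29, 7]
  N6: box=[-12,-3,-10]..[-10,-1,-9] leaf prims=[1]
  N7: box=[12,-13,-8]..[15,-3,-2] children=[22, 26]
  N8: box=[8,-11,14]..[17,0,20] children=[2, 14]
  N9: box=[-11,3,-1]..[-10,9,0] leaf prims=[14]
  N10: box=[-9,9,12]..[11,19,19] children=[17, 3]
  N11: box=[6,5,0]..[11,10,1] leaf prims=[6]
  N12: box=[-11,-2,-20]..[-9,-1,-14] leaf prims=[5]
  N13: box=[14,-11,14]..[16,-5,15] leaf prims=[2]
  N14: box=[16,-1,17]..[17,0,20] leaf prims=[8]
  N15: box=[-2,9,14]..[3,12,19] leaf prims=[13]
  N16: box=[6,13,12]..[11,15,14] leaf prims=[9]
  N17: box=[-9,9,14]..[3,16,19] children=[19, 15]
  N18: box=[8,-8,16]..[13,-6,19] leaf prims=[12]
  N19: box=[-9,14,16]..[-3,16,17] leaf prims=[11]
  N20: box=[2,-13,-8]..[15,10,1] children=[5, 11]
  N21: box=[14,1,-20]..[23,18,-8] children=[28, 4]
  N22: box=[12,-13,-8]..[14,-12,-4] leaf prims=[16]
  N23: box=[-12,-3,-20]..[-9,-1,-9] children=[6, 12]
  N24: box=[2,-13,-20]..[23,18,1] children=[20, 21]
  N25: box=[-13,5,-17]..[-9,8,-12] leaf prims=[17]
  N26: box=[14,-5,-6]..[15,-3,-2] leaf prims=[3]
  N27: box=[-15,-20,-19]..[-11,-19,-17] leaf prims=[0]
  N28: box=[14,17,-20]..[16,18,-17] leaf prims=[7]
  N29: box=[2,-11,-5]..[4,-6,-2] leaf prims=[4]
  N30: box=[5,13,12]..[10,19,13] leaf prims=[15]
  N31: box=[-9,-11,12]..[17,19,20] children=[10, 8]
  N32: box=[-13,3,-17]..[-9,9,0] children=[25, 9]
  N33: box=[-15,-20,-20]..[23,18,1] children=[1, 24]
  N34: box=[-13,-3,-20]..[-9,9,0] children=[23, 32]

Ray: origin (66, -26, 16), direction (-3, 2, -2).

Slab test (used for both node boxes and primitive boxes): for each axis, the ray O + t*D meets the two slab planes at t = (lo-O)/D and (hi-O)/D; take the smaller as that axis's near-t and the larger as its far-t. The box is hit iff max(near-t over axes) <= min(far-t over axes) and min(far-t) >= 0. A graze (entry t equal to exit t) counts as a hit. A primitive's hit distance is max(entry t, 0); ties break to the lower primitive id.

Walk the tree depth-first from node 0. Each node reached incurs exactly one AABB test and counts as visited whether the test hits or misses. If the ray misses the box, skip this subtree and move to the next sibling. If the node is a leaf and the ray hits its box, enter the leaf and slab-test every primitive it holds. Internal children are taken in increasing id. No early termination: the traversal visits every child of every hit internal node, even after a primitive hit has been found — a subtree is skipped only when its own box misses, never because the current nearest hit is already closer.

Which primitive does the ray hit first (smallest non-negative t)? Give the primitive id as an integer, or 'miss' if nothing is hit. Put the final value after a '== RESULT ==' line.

Trace the traversal:
N0 x:[43/3,27] y:[3,45/2] z:[-2,18] -> hit [43/3,18], descend [31, 33]
  N31 x:[49/3,25] y:[15/2,45/2] z:[-2,2] -> miss, prune
  N33 x:[43/3,27] y:[3,22] z:[15/2,18] -> hit [43/3,18], descend [1, 24]
    N1 x:[25,27] y:[3,35/2] z:[8,18] -> miss, prune
    N24 x:[43/3,64/3] y:[13/2,22] z:[15/2,18] -> hit [43/3,18], descend [20, 21]
      N20 x:[17,64/3] y:[13/2,18] z:[15/2,12] -> miss, prune
      N21 x:[43/3,52/3] y:[27/2,22] z:[12,18] -> hit [43/3,52/3], descend [4, 28]
        N4 x:[43/3,49/3] y:[27/2,15] z:[12,15] -> hit [43/3,15] leaf, test {P10@t=43/3}
        N28 x:[50/3,52/3] y:[43/2,22] z:[33/2,18] -> miss, prune

order=[0, 31, 33, 1, 24, 20, 21, 4, 28]  |boxes|=9  |leaves|=1  hit=P10

== RESULT ==
10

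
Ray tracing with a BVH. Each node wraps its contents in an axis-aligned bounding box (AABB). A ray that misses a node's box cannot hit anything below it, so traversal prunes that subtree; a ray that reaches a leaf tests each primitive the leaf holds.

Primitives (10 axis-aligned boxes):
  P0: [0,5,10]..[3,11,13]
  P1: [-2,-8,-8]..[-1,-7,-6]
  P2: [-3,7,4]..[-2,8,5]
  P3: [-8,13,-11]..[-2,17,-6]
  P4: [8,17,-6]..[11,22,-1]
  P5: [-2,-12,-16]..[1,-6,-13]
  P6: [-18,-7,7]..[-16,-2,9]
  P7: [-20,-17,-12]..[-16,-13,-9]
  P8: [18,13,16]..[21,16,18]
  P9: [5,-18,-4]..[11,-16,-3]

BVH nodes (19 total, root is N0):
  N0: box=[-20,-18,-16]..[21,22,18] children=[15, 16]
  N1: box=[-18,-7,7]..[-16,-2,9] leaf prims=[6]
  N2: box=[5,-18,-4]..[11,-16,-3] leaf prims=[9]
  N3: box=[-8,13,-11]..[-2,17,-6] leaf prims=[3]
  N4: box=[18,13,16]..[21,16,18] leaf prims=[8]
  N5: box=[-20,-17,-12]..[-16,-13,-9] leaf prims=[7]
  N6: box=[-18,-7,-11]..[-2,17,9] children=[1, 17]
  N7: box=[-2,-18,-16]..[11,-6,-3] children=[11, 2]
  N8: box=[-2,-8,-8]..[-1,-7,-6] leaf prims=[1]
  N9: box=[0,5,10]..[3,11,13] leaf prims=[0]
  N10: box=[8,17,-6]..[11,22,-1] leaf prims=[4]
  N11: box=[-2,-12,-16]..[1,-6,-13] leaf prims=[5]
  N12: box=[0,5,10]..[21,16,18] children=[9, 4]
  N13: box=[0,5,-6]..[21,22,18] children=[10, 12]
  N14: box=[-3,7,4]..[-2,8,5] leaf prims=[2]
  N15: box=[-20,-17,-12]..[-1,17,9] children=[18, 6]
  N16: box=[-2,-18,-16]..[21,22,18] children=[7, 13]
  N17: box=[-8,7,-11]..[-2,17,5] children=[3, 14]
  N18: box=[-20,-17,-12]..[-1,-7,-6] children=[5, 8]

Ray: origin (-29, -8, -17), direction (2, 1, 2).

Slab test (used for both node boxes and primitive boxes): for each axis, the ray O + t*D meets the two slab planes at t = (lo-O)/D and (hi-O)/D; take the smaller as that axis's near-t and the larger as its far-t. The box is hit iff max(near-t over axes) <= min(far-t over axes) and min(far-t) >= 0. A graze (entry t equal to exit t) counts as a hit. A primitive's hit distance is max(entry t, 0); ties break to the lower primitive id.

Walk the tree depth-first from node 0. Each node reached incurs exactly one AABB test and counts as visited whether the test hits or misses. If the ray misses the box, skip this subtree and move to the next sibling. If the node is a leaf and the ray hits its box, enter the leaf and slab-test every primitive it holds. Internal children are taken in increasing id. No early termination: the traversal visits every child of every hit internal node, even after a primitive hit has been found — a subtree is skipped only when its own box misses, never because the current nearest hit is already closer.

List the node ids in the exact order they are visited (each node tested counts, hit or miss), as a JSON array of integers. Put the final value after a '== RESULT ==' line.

Trace the traversal:
N0 x:[9/2,25] y:[-10,30] z:[1/2,35/2] -> hit [9/2,35/2], descend [15, 16]
  N15 x:[9/2,14] y:[-9,25] z:[5/2,13] -> hit [9/2,13], descend [6, 18]
    N6 x:[11/2,27/2] y:[1,25] z:[3,13] -> hit [11/2,13], descend [1, 17]
      N1 x:[11/2,13/2] y:[1,6] z:[12,13] -> miss, prune
      N17 x:[21/2,27/2] y:[15,25] z:[3,11] -> miss, prune
    N18 x:[9/2,14] y:[-9,1] z:[5/2,11/2] -> miss, prune
  N16 x:[27/2,25] y:[-10,30] z:[1/2,35/2] -> hit [27/2,35/2], descend [7, 13]
    N7 x:[27/2,20] y:[-10,2] z:[1/2,7] -> miss, prune
    N13 x:[29/2,25] y:[13,30] z:[11/2,35/2] -> hit [29/2,35/2], descend [10, 12]
      N10 x:[37/2,20] y:[25,30] z:[11/2,8] -> miss, prune
      N12 x:[29/2,25] y:[13,24] z:[27/2,35/2] -> hit [29/2,35/2], descend [4, 9]
        N4 x:[47/2,25] y:[21,24] z:[33/2,35/2] -> miss, prune
        N9 x:[29/2,16] y:[13,19] z:[27/2,15] -> hit [29/2,15] leaf, test {P0@t=29/2}

Summary -> nodes [0, 15, 6, 1, 17, 18, 16, 7, 13, 10, 12, 4, 9]; box-tests=13; leaf-entries=1; first=P0

== RESULT ==
[0, 15, 6, 1, 17, 18, 16, 7, 13, 10, 12, 4, 9]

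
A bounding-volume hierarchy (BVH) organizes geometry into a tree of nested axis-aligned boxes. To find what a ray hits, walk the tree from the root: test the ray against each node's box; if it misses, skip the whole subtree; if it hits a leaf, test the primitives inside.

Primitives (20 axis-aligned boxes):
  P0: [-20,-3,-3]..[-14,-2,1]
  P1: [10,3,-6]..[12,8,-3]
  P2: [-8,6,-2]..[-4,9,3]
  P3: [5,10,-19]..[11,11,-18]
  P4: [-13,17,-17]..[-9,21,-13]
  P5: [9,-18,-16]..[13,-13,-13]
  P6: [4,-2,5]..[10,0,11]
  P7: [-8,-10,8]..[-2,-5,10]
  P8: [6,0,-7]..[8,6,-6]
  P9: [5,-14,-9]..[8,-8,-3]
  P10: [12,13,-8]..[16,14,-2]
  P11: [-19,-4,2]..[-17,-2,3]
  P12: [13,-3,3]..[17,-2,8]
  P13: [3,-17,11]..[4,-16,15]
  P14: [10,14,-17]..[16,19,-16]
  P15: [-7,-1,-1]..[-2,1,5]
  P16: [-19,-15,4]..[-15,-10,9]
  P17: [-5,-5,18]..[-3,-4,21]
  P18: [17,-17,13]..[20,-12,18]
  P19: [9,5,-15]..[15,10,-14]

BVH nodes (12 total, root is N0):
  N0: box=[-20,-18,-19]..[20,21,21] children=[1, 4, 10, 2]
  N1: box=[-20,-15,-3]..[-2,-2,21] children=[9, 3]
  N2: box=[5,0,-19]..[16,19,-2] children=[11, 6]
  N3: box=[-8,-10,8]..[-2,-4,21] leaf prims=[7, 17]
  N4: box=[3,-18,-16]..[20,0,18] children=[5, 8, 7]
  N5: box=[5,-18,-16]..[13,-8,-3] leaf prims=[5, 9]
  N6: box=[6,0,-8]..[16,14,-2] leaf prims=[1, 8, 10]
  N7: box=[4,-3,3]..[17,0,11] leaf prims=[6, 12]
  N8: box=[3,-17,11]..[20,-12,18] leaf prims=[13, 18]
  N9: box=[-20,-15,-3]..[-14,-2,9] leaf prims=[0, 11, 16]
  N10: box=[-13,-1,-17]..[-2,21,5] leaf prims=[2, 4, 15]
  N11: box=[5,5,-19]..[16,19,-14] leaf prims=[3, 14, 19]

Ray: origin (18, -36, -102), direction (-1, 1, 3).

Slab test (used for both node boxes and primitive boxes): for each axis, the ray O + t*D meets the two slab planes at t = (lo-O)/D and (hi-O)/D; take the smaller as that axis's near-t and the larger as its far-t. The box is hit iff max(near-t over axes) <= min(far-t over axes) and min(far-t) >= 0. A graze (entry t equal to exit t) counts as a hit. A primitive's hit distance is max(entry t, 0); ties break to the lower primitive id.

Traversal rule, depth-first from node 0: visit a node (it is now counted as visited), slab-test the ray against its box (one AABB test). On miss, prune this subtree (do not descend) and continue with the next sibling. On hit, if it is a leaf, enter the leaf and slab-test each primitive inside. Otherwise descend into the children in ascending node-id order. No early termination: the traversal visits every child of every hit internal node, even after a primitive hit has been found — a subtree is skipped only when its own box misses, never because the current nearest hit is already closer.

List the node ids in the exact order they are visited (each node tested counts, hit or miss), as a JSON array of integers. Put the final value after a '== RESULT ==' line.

Traverse from the root:
N0 x:[-2,38] y:[18,57] z:[83/3,41] -> hit [83/3,38], descend [1, 2, 4, 10]
  N1 x:[20,38] y:[21,34] z:[33,41] -> hit [33,34], descend [3, 9]
    N3 x:[20,26] y:[26,32] z:[110/3,41] -> miss, prune
    N9 x:[32,38] y:[21,34] z:[33,37] -> hit [33,34] leaf, test {P0@t=33, P11(miss), P16(miss)}
  N2 x:[2,13] y:[36,55] z:[83/3,100/3] -> miss, prune
  N4 x:[-2,15] y:[18,36] z:[86/3,40] -> miss, prune
  N10 x:[20,31] y:[35,57] z:[85/3,107/3] -> miss, prune

7 AABB tests over nodes [0, 1, 3, 9, 2, 4, 10]; 1 leaf entered; closest P0.

== RESULT ==
[0, 1, 3, 9, 2, 4, 10]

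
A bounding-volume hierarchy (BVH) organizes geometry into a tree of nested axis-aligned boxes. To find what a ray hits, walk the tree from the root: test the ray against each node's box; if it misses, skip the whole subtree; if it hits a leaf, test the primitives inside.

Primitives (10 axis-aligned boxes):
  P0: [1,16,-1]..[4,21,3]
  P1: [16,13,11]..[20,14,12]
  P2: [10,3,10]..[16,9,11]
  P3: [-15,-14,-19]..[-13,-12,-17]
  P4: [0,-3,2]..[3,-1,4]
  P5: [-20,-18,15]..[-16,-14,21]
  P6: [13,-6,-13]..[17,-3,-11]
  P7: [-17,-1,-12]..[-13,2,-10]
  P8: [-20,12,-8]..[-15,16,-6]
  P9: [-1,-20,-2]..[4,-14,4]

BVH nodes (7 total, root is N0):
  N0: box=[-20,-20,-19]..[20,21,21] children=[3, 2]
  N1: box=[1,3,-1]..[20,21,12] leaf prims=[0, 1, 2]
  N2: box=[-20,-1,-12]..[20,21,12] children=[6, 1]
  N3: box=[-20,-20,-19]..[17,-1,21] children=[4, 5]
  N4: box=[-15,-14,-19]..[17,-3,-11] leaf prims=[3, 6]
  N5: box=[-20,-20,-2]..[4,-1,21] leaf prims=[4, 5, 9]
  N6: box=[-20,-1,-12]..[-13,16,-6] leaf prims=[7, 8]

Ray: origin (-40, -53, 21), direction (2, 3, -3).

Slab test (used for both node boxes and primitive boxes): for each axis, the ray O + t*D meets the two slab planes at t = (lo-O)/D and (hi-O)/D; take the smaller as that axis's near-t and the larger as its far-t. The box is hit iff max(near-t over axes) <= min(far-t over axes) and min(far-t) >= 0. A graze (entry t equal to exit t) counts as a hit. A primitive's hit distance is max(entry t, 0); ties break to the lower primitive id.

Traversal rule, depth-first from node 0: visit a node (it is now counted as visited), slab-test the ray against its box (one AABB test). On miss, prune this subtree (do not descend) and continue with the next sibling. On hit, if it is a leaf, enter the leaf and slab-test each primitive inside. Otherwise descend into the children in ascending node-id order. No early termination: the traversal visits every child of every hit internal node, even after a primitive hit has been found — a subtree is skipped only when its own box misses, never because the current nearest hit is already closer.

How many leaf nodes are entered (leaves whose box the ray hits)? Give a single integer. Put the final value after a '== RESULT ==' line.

Traverse from the root:
N0 x:[10,30] y:[11,74/3] z:[0,40/3] -> hit [11,40/3], descend [2, 3]
  N2 x:[10,30] y:[52/3,74/3] z:[3,11] -> miss, prune
  N3 x:[10,57/2] y:[11,52/3] z:[0,40/3] -> hit [11,40/3], descend [4, 5]
    N4 x:[25/2,57/2] y:[13,50/3] z:[32/3,40/3] -> hit [13,40/3] leaf, test {P3@t=13, P6(miss)}
    N5 x:[10,22] y:[11,52/3] z:[0,23/3] -> miss, prune

5 AABB tests over nodes [0, 2, 3, 4, 5]; 1 leaf entered; closest P3.

== RESULT ==
1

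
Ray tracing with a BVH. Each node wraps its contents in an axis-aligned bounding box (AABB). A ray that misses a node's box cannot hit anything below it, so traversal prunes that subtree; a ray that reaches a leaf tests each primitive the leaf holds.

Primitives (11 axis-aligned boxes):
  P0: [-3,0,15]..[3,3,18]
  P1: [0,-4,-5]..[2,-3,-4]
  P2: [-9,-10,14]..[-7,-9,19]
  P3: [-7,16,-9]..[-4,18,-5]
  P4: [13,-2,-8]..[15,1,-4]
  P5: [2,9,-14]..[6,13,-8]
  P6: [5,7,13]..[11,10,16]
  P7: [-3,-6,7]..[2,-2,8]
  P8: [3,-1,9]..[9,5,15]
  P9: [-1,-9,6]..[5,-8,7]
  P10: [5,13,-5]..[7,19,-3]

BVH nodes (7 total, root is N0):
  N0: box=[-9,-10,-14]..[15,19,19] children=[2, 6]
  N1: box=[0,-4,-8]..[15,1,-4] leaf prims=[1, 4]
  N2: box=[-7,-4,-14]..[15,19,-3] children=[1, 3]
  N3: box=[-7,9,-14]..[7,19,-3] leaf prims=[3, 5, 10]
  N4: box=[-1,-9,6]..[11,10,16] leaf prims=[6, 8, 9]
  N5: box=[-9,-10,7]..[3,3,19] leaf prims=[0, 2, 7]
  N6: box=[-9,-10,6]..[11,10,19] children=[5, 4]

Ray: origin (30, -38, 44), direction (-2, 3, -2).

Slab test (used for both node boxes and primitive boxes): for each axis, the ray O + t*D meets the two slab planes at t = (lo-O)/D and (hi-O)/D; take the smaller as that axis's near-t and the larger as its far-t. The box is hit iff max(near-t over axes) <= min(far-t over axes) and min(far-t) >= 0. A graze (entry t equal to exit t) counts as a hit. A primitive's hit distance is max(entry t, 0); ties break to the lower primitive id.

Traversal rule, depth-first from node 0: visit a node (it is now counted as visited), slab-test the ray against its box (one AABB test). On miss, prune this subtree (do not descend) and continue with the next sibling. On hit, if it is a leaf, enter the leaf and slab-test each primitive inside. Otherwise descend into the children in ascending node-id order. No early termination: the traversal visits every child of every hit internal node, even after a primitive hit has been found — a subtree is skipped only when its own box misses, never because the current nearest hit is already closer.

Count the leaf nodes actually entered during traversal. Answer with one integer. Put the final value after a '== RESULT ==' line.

Traverse from the root:
N0 x:[15/2,39/2] y:[28/3,19] z:[25/2,29] -> hit [25/2,19], descend [2, 6]
  N2 x:[15/2,37/2] y:[34/3,19] z:[47/2,29] -> miss, prune
  N6 x:[19/2,39/2] y:[28/3,16] z:[25/2,19] -> hit [25/2,16], descend [4, 5]
    N4 x:[19/2,31/2] y:[29/3,16] z:[14,19] -> hit [14,31/2] leaf, test {P6(miss), P8(miss), P9(miss)}
    N5 x:[27/2,39/2] y:[28/3,41/3] z:[25/2,37/2] -> hit [27/2,41/3] leaf, test {P0@t=27/2, P2(miss), P7(miss)}

5 AABB tests over nodes [0, 2, 6, 4, 5]; 2 leaves entered; closest P0.

== RESULT ==
2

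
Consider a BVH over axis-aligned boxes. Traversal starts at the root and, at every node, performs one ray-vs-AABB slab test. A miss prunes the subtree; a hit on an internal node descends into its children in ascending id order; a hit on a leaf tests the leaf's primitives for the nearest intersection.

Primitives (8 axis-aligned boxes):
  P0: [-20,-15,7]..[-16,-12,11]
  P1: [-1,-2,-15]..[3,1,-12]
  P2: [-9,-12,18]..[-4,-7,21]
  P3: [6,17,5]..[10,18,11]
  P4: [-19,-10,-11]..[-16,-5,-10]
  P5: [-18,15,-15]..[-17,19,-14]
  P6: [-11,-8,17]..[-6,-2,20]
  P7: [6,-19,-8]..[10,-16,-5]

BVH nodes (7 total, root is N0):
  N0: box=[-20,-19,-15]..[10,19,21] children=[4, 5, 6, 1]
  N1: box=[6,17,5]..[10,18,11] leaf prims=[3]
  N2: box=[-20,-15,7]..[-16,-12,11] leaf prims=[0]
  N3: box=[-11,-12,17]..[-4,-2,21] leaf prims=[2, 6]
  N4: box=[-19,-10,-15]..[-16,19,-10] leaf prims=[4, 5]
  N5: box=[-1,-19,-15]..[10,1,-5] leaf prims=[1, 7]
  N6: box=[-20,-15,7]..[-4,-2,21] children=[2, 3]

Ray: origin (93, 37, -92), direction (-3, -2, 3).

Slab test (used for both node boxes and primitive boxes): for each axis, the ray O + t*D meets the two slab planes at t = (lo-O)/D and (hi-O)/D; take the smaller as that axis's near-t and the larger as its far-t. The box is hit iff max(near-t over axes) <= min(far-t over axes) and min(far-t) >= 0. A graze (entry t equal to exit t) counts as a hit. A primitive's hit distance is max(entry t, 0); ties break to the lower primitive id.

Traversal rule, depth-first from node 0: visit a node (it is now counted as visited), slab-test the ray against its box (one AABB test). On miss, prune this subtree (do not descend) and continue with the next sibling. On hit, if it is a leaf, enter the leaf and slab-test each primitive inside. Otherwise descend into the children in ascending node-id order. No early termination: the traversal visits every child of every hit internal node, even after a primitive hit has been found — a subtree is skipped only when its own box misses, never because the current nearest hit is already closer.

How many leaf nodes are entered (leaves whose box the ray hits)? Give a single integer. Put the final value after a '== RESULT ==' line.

Traverse from the root:
N0 x:[83/3,113/3] y:[9,28] z:[77/3,113/3] -> hit [83/3,28], descend [1, 4, 5, 6]
  N1 x:[83/3,29] y:[19/2,10] z:[97/3,103/3] -> miss, prune
  N4 x:[109/3,112/3] y:[9,47/2] z:[77/3,82/3] -> miss, prune
  N5 x:[83/3,94/3] y:[18,28] z:[77/3,29] -> hit [83/3,28] leaf, test {P1(miss), P7@t=28}
  N6 x:[97/3,113/3] y:[39/2,26] z:[33,113/3] -> miss, prune

Visited [0, 1, 4, 5, 6]. Tests: 5 box, 1 leaf. Nearest: P7.

== RESULT ==
1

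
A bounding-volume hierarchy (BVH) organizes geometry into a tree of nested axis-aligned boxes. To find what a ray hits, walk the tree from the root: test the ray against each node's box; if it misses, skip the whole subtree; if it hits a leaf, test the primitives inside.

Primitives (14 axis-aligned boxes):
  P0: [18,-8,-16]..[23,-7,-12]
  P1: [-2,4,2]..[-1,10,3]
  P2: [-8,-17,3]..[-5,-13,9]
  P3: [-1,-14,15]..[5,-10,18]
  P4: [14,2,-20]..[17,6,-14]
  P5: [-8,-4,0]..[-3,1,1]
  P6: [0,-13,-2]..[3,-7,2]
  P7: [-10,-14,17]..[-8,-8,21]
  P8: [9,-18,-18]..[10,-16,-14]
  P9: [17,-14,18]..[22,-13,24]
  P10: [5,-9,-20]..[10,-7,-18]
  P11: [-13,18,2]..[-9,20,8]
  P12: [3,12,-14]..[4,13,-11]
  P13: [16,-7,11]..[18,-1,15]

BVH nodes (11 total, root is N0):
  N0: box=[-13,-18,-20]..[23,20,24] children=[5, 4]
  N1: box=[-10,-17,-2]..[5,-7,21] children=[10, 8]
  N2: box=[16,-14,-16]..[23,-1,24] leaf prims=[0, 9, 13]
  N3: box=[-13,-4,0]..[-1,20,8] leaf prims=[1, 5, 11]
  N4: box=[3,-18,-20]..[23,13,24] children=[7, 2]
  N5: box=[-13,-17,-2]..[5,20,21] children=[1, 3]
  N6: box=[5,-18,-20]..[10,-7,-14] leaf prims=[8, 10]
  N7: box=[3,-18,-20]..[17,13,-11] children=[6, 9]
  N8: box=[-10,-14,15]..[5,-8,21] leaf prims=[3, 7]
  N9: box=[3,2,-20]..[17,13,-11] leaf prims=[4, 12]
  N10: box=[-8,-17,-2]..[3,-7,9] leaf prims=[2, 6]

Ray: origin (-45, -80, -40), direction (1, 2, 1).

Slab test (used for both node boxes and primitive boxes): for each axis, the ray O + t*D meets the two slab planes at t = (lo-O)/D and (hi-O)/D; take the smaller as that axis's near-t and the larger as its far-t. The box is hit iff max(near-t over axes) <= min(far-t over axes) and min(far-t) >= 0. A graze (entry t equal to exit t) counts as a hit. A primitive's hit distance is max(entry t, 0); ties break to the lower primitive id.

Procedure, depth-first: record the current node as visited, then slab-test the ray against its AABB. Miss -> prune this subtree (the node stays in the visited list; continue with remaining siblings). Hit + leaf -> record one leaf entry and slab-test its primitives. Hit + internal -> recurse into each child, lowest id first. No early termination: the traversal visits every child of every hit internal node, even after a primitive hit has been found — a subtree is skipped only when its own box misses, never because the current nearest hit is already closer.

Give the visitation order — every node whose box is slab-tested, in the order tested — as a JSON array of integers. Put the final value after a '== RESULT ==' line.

Traverse from the root:
N0 x:[32,68] y:[31,50] z:[20,64] -> hit [32,50], descend [4, 5]
  N4 x:[48,68] y:[31,93/2] z:[20,64] -> miss, prune
  N5 x:[32,50] y:[63/2,50] z:[38,61] -> hit [38,50], descend [1, 3]
    N1 x:[35,50] y:[63/2,73/2] z:[38,61] -> miss, prune
    N3 x:[32,44] y:[38,50] z:[40,48] -> hit [40,44] leaf, test {P1@t=43, P5@t=40, P11(miss)}

Visited [0, 4, 5, 1, 3]. Tests: 5 box, 1 leaf. Nearest: P5.

== RESULT ==
[0, 4, 5, 1, 3]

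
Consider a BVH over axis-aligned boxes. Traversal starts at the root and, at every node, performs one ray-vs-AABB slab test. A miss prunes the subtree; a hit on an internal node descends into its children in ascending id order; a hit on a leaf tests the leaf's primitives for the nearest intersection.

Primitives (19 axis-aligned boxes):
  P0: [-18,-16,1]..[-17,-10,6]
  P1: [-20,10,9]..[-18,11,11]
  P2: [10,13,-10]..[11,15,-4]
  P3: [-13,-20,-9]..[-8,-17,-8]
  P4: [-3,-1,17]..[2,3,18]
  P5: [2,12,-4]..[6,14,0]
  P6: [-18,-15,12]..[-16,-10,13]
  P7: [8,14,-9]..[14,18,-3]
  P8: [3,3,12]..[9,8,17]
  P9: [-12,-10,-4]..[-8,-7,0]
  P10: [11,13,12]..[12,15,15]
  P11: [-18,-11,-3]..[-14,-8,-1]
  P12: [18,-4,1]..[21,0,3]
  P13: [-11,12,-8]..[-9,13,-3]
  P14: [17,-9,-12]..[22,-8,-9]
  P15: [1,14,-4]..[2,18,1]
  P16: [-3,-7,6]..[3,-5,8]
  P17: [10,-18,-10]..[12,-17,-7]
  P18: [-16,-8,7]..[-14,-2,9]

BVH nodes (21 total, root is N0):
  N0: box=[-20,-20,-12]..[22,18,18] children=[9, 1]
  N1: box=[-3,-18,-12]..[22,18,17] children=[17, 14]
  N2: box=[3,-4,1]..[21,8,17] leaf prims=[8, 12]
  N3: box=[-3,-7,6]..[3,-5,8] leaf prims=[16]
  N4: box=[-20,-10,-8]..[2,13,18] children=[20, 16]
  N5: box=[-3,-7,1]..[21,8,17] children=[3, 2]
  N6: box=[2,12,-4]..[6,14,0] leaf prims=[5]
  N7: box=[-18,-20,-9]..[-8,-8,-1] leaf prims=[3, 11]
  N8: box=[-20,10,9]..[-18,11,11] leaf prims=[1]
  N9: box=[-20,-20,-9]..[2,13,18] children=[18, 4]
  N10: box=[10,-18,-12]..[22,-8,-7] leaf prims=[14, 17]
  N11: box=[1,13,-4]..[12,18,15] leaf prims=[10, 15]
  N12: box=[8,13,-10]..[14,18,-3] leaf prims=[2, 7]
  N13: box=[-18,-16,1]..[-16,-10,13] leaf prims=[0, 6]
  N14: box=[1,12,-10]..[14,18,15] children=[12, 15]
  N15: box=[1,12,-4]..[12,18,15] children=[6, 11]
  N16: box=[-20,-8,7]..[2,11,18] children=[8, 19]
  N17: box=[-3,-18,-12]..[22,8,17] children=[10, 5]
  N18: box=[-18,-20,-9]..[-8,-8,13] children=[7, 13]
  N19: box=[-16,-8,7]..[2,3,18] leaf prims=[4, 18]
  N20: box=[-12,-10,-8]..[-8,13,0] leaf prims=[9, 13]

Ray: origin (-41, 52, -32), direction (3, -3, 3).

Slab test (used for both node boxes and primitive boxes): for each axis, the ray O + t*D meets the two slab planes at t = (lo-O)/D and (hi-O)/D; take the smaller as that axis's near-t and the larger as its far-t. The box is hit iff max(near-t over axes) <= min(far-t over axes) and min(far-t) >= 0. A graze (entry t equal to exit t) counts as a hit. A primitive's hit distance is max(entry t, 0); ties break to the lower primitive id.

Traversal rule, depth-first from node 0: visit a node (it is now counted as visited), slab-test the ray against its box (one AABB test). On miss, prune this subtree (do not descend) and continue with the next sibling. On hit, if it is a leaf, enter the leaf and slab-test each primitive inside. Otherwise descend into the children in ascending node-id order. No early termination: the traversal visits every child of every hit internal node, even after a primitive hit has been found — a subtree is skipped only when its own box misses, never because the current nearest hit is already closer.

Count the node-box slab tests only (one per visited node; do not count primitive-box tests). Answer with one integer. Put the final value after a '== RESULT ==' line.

Walk:
N0 x:[7,21] y:[34/3,24] z:[20/3,50/3] -> hit [34/3,50/3], descend [1, 9]
  N1 x:[38/3,21] y:[34/3,70/3] z:[20/3,49/3] -> hit [38/3,49/3], descend [14, 17]
    N14 x:[14,55/3] y:[34/3,40/3] z:[22/3,47/3] -> miss, prune
    N17 x:[38/3,21] y:[44/3,70/3] z:[20/3,49/3] -> hit [44/3,49/3], descend [5, 10]
      N5 x:[38/3,62/3] y:[44/3,59/3] z:[11,49/3] -> hit [44/3,49/3], descend [2, 3]
        N2 x:[44/3,62/3] y:[44/3,56/3] z:[11,49/3] -> hit [44/3,49/3] leaf, test {P8@t=44/3, P12(miss)}
        N3 x:[38/3,44/3] y:[19,59/3] z:[38/3,40/3] -> miss, prune
      N10 x:[17,21] y:[20,70/3] z:[20/3,25/3] -> miss, prune
  N9 x:[7,43/3] y:[13,24] z:[23/3,50/3] -> hit [13,43/3], descend [4, 18]
    N4 x:[7,43/3] y:[13,62/3] z:[8,50/3] -> hit [13,43/3], descend [16, 20]
      N16 x:[7,43/3] y:[41/3,20] z:[13,50/3] -> hit [41/3,43/3], descend [8, 19]
        N8 x:[7,23/3] y:[41/3,14] z:[41/3,43/3] -> miss, prune
        N19 x:[25/3,43/3] y:[49/3,20] z:[13,50/3] -> miss, prune
      N20 x:[29/3,11] y:[13,62/3] z:[8,32/3] -> miss, prune
    N18 x:[23/3,11] y:[20,24] z:[23/3,15] -> miss, prune

Summary -> nodes [0, 1, 14, 17, 5, 2, 3, 10, 9, 4, 16, 8, 19, 20, 18]; box-tests=15; leaf-entries=1; first=P8

== RESULT ==
15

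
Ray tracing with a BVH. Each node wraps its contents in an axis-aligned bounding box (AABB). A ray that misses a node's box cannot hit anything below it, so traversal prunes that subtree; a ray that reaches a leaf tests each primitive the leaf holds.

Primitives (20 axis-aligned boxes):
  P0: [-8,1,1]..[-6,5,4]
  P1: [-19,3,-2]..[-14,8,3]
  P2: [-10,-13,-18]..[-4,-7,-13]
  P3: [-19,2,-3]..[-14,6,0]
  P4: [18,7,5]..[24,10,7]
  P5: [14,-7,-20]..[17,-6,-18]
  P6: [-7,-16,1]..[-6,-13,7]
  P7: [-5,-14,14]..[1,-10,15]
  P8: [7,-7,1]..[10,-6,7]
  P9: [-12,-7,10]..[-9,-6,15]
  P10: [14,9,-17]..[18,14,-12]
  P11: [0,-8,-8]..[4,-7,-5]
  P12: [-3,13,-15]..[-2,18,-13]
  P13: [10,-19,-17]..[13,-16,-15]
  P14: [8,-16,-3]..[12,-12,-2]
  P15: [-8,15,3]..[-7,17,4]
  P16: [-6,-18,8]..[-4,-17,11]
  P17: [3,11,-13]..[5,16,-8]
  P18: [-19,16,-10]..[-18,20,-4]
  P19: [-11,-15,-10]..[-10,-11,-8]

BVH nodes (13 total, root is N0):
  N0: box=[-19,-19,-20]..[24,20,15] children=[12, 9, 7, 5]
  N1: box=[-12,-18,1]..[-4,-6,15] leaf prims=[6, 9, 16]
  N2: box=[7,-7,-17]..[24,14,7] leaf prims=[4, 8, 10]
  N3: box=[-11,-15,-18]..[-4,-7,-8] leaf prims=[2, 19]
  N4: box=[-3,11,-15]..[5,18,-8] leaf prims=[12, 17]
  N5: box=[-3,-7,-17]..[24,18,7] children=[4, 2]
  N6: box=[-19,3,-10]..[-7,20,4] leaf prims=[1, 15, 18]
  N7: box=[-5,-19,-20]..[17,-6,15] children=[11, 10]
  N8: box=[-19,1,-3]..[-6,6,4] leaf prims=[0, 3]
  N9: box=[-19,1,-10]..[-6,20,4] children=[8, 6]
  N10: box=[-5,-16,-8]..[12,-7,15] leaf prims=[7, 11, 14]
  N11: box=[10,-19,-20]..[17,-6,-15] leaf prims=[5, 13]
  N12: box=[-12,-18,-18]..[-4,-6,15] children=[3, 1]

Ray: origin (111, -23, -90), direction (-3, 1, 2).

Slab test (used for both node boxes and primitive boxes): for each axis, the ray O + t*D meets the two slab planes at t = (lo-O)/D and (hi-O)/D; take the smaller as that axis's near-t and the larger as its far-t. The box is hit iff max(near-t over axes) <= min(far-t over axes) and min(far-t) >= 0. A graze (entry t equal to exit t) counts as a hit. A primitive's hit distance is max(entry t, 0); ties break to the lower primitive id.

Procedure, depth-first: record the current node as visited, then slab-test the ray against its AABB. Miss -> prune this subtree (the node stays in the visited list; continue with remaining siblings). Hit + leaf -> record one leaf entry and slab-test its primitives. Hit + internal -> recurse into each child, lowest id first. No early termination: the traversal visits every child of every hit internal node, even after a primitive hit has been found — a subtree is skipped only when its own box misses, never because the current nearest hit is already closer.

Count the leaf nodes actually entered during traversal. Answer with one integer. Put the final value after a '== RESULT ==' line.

Traverse from the root:
N0 x:[29,130/3] y:[4,43] z:[35,105/2] -> hit [35,43], descend [5, 7, 9, 12]
  N5 x:[29,38] y:[16,41] z:[73/2,97/2] -> hit [73/2,38], descend [2, 4]
    N2 x:[29,104/3] y:[16,37] z:[73/2,97/2] -> miss, prune
    N4 x:[106/3,38] y:[34,41] z:[75/2,41] -> hit [75/2,38] leaf, test {P12@t=113/3, P17(miss)}
  N7 x:[94/3,116/3] y:[4,17] z:[35,105/2] -> miss, prune
  N9 x:[39,130/3] y:[24,43] z:[40,47] -> hit [40,43], descend [6, 8]
    N6 x:[118/3,130/3] y:[26,43] z:[40,47] -> hit [40,43] leaf, test {P1(miss), P15(miss), P18@t=43}
    N8 x:[39,130/3] y:[24,29] z:[87/2,47] -> miss, prune
  N12 x:[115/3,41] y:[5,17] z:[36,105/2] -> miss, prune

order=[0, 5, 2, 4, 7, 9, 6, 8, 12]  |boxes|=9  |leaves|=2  hit=P12

== RESULT ==
2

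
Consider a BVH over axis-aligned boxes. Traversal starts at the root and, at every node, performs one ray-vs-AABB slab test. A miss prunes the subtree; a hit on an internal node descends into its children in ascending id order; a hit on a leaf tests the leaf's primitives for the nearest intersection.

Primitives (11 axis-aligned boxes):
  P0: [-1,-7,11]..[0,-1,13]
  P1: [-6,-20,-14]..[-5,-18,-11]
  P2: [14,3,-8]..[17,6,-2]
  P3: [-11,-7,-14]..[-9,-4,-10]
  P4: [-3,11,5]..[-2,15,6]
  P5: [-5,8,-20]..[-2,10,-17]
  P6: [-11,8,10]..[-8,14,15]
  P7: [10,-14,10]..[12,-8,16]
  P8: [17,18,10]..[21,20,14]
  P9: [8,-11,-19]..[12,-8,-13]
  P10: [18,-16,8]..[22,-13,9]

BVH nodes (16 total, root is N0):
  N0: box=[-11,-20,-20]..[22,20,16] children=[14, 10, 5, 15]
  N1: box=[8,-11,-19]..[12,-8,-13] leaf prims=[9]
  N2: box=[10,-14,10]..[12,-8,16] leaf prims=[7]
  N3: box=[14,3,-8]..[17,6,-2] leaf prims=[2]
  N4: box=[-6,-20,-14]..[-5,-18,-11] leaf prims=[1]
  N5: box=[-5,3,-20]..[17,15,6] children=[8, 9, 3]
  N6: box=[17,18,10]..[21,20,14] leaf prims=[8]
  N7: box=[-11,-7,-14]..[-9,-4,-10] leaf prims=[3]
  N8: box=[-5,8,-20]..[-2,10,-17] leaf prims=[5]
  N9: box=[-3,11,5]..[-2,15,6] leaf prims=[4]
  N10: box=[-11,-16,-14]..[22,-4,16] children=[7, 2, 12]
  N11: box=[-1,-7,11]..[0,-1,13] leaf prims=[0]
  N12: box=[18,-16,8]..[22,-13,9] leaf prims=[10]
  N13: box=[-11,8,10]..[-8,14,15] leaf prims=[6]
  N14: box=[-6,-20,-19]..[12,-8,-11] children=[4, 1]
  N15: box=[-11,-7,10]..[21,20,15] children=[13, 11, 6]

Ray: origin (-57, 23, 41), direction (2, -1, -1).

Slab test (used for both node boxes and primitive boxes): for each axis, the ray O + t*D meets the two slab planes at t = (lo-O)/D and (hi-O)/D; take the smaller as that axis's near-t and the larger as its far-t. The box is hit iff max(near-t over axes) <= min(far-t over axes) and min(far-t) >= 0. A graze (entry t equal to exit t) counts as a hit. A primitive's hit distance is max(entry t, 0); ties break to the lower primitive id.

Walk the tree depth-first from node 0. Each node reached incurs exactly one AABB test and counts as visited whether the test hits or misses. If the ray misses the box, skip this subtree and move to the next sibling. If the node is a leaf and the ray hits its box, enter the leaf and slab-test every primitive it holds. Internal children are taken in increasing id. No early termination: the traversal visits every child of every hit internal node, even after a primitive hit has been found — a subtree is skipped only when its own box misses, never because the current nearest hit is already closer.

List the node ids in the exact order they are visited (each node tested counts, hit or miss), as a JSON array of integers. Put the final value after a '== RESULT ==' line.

Trace the traversal:
N0 x:[23,79/2] y:[3,43] z:[25,61] -> hit [25,79/2], descend [5, 10, 14, 15]
  N5 x:[26,37] y:[8,20] z:[35,61] -> miss, prune
  N10 x:[23,79/2] y:[27,39] z:[25,55] -> hit [27,39], descend [2, 7, 12]
    N2 x:[67/2,69/2] y:[31,37] z:[25,31] -> miss, prune
    N7 x:[23,24] y:[27,30] z:[51,55] -> miss, prune
    N12 x:[75/2,79/2] y:[36,39] z:[32,33] -> miss, prune
  N14 x:[51/2,69/2] y:[31,43] z:[52,60] -> miss, prune
  N15 x:[23,39] y:[3,30] z:[26,31] -> hit [26,30], descend [6, 11, 13]
    N6 x:[37,39] y:[3,5] z:[27,31] -> miss, prune
    N11 x:[28,57/2] y:[24,30] z:[28,30] -> hit [28,57/2] leaf, test {P0@t=28}
    N13 x:[23,49/2] y:[9,15] z:[26,31] -> miss, prune

order=[0, 5, 10, 2, 7, 12, 14, 15, 6, 11, 13]  |boxes|=11  |leaves|=1  hit=P0

== RESULT ==
[0, 5, 10, 2, 7, 12, 14, 15, 6, 11, 13]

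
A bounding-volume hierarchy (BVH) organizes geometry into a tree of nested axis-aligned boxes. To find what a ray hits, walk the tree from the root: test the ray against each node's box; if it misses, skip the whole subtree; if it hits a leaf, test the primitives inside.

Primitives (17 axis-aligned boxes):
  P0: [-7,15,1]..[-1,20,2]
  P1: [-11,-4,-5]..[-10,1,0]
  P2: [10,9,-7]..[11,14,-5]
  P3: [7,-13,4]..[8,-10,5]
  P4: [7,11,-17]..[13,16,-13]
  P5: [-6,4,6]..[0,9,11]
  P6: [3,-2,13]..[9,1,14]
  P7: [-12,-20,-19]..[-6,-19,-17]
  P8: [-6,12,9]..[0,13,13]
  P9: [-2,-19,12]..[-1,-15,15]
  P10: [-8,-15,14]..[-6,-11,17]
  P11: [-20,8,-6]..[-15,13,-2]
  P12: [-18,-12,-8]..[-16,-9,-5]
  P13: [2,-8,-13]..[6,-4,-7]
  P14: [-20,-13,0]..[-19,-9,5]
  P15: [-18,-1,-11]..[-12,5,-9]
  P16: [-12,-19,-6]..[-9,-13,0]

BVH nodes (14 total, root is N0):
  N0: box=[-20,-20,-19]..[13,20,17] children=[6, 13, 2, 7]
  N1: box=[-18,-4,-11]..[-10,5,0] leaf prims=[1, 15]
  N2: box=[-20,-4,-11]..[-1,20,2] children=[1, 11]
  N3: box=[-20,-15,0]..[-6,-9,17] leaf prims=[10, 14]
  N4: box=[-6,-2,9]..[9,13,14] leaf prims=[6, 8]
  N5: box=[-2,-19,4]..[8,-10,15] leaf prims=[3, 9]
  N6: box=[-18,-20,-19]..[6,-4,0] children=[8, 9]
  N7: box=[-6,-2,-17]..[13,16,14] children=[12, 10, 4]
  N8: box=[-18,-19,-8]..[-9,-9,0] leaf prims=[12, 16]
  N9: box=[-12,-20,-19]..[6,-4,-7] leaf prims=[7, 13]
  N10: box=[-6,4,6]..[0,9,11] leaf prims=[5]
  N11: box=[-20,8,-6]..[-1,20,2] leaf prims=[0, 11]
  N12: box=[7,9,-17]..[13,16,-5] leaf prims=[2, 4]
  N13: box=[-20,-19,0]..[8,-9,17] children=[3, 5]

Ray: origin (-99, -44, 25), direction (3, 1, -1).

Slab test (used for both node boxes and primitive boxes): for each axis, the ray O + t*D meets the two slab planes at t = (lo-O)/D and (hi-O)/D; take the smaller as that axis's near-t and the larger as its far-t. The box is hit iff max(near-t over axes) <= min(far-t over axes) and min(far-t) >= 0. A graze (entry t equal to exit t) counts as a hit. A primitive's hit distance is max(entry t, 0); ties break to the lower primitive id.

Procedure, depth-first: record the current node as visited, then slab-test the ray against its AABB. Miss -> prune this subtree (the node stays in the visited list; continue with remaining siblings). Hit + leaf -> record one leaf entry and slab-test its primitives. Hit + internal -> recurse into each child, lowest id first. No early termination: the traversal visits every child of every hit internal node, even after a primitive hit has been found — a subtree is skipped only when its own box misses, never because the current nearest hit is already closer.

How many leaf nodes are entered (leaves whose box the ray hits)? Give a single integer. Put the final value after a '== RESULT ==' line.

Traverse from the root:
N0 x:[79/3,112/3] y:[24,64] z:[8,44] -> hit [79/3,112/3], descend [2, 6, 7, 13]
  N2 x:[79/3,98/3] y:[40,64] z:[23,36] -> miss, prune
  N6 x:[27,35] y:[24,40] z:[25,44] -> hit [27,35], descend [8, 9]
    N8 x:[27,30] y:[25,35] z:[25,33] -> hit [27,30] leaf, test {P12(miss), P16@t=29}
    N9 x:[29,35] y:[24,40] z:[32,44] -> hit [32,35] leaf, test {P7(miss), P13(miss)}
  N7 x:[31,112/3] y:[42,60] z:[11,42] -> miss, prune
  N13 x:[79/3,107/3] y:[25,35] z:[8,25] -> miss, prune

Summary -> nodes [0, 2, 6, 8, 9, 7, 13]; box-tests=7; leaf-entries=2; first=P16

== RESULT ==
2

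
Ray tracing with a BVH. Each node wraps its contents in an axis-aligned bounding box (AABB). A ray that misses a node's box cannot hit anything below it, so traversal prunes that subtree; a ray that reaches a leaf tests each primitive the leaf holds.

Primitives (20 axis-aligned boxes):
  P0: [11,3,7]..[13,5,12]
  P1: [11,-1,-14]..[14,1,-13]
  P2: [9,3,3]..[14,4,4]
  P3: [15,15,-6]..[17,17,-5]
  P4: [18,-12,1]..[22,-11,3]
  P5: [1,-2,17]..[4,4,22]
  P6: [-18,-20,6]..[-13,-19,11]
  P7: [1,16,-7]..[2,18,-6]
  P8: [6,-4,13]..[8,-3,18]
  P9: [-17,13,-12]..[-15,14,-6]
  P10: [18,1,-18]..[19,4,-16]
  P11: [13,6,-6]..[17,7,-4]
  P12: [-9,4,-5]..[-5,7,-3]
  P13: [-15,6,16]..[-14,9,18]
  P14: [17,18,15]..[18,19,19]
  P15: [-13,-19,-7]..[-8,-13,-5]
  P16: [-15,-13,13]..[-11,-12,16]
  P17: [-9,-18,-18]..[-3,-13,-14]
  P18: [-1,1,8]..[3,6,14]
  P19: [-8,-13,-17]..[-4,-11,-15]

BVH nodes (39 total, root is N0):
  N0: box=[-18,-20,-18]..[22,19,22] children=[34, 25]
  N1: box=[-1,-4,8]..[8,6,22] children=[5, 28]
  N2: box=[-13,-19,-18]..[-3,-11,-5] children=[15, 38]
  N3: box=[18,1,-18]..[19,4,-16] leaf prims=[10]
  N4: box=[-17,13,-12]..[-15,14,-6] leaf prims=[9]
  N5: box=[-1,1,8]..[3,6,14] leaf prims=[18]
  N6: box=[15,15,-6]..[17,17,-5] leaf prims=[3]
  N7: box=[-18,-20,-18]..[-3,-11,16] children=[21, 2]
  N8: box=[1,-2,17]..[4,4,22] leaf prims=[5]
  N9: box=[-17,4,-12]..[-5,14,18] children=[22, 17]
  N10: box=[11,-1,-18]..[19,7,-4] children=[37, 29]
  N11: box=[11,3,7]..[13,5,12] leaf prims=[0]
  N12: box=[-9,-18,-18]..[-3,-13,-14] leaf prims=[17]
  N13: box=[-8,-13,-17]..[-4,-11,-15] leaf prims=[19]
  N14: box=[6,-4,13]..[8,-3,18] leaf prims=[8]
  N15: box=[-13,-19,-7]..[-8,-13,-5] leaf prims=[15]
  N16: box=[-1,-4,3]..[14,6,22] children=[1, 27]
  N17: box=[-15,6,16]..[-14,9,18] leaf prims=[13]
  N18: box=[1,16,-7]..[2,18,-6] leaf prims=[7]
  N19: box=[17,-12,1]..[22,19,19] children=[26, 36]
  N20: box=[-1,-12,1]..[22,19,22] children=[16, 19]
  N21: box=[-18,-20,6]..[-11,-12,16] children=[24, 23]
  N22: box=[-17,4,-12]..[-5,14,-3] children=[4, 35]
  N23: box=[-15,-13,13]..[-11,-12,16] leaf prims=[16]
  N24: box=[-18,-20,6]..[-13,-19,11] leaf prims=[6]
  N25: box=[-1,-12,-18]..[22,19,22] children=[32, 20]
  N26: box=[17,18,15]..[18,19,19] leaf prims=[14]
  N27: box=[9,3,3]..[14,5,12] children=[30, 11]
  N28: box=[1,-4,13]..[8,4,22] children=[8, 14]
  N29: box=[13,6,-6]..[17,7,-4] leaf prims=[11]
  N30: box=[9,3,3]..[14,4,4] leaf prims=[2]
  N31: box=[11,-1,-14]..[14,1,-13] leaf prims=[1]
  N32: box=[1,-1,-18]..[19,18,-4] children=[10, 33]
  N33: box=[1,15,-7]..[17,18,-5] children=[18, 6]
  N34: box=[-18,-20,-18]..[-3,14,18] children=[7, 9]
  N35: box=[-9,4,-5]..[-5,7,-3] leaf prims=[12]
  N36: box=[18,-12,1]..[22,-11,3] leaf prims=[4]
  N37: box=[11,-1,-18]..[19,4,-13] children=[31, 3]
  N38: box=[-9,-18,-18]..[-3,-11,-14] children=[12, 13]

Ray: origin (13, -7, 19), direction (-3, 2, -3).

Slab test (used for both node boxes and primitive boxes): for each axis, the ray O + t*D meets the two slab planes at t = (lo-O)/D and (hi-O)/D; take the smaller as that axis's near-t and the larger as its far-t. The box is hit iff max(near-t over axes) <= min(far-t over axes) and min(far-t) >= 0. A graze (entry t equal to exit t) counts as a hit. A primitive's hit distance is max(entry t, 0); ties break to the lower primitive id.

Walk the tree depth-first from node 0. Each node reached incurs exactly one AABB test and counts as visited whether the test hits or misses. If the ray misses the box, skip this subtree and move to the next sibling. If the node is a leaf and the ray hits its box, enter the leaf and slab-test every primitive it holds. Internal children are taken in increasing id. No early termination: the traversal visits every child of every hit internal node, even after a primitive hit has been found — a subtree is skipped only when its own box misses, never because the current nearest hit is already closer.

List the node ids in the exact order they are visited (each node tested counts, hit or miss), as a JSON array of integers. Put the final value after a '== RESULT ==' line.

Traverse from the root:
N0 x:[-3,31/3] y:[-13/2,13] z:[-1,37/3] -> hit [-1,31/3], descend [25, 34]
  N25 x:[-3,14/3] y:[-5/2,13] z:[-1,37/3] -> hit [-1,14/3], descend [20, 32]
    N20 x:[-3,14/3] y:[-5/2,13] z:[-1,6] -> hit [-1,14/3], descend [16, 19]
      N16 x:[-1/3,14/3] y:[3/2,13/2] z:[-1,16/3] -> hit [3/2,14/3], descend [1, 27]
        N1 x:[5/3,14/3] y:[3/2,13/2] z:[-1,11/3] -> hit [5/3,11/3], descend [5, 28]
          N5 x:[10/3,14/3] y:[4,13/2] z:[5/3,11/3] -> miss, prune
          N28 x:[5/3,4] y:[3/2,11/2] z:[-1,2] -> hit [5/3,2], descend [8, 14]
            N8 x:[3,4] y:[5/2,11/2] z:[-1,2/3] -> miss, prune
            N14 x:[5/3,7/3] y:[3/2,2] z:[1/3,2] -> hit [5/3,2] leaf, test {P8@t=5/3}
        N27 x:[-1/3,4/3] y:[5,6] z:[7/3,16/3] -> miss, prune
      N19 x:[-3,-4/3] y:[-5/2,13] z:[0,6] -> miss, prune
    N32 x:[-2,4] y:[3,25/2] z:[23/3,37/3] -> miss, prune
  N34 x:[16/3,31/3] y:[-13/2,21/2] z:[1/3,37/3] -> hit [16/3,31/3], descend [7, 9]
    N7 x:[16/3,31/3] y:[-13/2,-2] z:[1,37/3] -> miss, prune
    N9 x:[6,10] y:[11/2,21/2] z:[1/3,31/3] -> hit [6,10], descend [17, 22]
      N17 x:[9,28/3] y:[13/2,8] z:[1/3,1] -> miss, prune
      N22 x:[6,10] y:[11/2,21/2] z:[22/3,31/3] -> hit [22/3,10], descend [4, 35]
        N4 x:[28/3,10] y:[10,21/2] z:[25/3,31/3] -> hit [10,10] leaf, test {P9@t=10}
        N35 x:[6,22/3] y:[11/2,7] z:[22/3,8] -> miss, prune

Visited [0, 25, 20, 16, 1, 5, 28, 8, 14, 27, 19, 32, 34, 7, 9, 17, 22, 4, 35]. Tests: 19 box, 2 leaf. Nearest: P8.

== RESULT ==
[0, 25, 20, 16, 1, 5, 28, 8, 14, 27, 19, 32, 34, 7, 9, 17, 22, 4, 35]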